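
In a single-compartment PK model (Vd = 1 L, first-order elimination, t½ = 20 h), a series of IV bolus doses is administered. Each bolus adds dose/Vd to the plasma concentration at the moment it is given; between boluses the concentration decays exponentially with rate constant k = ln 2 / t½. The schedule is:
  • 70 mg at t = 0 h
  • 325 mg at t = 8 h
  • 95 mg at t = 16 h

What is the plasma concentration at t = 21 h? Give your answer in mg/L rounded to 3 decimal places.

320.809 mg/L

k = ln 2 / 20 = 0.03466 per h
Dose 1 (70 mg at t=0 h): 70·exp(−0.03466·21) = 33.808 mg/L
Dose 2 (325 mg at t=8 h): 325·exp(−0.03466·13) = 207.116 mg/L
Dose 3 (95 mg at t=16 h): 95·exp(−0.03466·5) = 79.885 mg/L
C(21) = 33.808 + 207.116 + 79.885 = 320.809 mg/L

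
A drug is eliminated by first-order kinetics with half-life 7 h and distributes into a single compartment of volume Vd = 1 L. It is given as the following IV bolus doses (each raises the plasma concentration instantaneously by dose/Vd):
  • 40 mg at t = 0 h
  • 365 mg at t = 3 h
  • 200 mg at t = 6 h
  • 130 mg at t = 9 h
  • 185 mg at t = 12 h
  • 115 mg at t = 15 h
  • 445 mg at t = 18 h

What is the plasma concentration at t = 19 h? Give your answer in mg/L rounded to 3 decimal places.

757.386 mg/L

k = ln 2 / 7 = 0.09902 per h
Dose 1 (40 mg at t=0 h): 40·exp(−0.09902·19) = 6.095 mg/L
Dose 2 (365 mg at t=3 h): 365·exp(−0.09902·16) = 74.856 mg/L
Dose 3 (200 mg at t=6 h): 200·exp(−0.09902·13) = 55.204 mg/L
Dose 4 (130 mg at t=9 h): 130·exp(−0.09902·10) = 48.295 mg/L
Dose 5 (185 mg at t=12 h): 185·exp(−0.09902·7) = 92.500 mg/L
Dose 6 (115 mg at t=15 h): 115·exp(−0.09902·4) = 77.389 mg/L
Dose 7 (445 mg at t=18 h): 445·exp(−0.09902·1) = 403.047 mg/L
C(19) = 6.095 + 74.856 + 55.204 + 48.295 + 92.500 + 77.389 + 403.047 = 757.386 mg/L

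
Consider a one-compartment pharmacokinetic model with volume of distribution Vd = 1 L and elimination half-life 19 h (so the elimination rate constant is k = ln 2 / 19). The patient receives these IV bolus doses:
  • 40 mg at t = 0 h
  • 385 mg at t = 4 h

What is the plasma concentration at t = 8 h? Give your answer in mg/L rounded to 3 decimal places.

k = ln 2 / 19 = 0.03648 per h
Dose 1 (40 mg at t=0 h): 40·exp(−0.03648·8) = 29.875 mg/L
Dose 2 (385 mg at t=4 h): 385·exp(−0.03648·4) = 332.725 mg/L
C(8) = 29.875 + 332.725 = 362.601 mg/L

362.601 mg/L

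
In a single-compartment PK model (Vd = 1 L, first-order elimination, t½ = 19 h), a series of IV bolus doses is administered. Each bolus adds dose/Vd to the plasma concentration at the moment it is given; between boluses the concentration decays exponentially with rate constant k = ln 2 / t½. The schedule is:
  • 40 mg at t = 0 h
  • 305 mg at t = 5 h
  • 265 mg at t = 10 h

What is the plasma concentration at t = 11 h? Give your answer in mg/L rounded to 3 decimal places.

527.325 mg/L

k = ln 2 / 19 = 0.03648 per h
Dose 1 (40 mg at t=0 h): 40·exp(−0.03648·11) = 26.778 mg/L
Dose 2 (305 mg at t=5 h): 305·exp(−0.03648·6) = 245.040 mg/L
Dose 3 (265 mg at t=10 h): 265·exp(−0.03648·1) = 255.507 mg/L
C(11) = 26.778 + 245.040 + 255.507 = 527.325 mg/L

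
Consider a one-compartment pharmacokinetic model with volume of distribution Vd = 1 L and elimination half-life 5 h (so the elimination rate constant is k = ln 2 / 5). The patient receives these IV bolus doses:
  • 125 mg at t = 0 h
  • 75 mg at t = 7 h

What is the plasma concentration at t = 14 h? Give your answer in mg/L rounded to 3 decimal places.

46.368 mg/L

k = ln 2 / 5 = 0.13863 per h
Dose 1 (125 mg at t=0 h): 125·exp(−0.13863·14) = 17.948 mg/L
Dose 2 (75 mg at t=7 h): 75·exp(−0.13863·7) = 28.420 mg/L
C(14) = 17.948 + 28.420 = 46.368 mg/L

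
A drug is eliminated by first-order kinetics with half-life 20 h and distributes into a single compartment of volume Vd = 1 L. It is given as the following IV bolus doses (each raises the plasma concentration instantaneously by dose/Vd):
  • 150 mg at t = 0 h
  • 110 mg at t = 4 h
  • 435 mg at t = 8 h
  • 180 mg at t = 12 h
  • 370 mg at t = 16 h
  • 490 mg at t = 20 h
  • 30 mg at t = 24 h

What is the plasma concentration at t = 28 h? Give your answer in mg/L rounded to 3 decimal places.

1067.179 mg/L

k = ln 2 / 20 = 0.03466 per h
Dose 1 (150 mg at t=0 h): 150·exp(−0.03466·28) = 56.839 mg/L
Dose 2 (110 mg at t=4 h): 110·exp(−0.03466·24) = 47.880 mg/L
Dose 3 (435 mg at t=8 h): 435·exp(−0.03466·20) = 217.500 mg/L
Dose 4 (180 mg at t=12 h): 180·exp(−0.03466·16) = 103.383 mg/L
Dose 5 (370 mg at t=16 h): 370·exp(−0.03466·12) = 244.109 mg/L
Dose 6 (490 mg at t=20 h): 490·exp(−0.03466·8) = 371.351 mg/L
Dose 7 (30 mg at t=24 h): 30·exp(−0.03466·4) = 26.117 mg/L
C(28) = 56.839 + 47.880 + 217.500 + 103.383 + 244.109 + 371.351 + 26.117 = 1067.179 mg/L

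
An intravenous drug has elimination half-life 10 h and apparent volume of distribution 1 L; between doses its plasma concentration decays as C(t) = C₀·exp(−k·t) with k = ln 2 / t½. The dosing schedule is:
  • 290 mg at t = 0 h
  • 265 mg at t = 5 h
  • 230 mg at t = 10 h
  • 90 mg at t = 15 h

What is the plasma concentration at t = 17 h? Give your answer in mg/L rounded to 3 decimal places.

k = ln 2 / 10 = 0.06931 per h
Dose 1 (290 mg at t=0 h): 290·exp(−0.06931·17) = 89.258 mg/L
Dose 2 (265 mg at t=5 h): 265·exp(−0.06931·12) = 115.348 mg/L
Dose 3 (230 mg at t=10 h): 230·exp(−0.06931·7) = 141.582 mg/L
Dose 4 (90 mg at t=15 h): 90·exp(−0.06931·2) = 78.350 mg/L
C(17) = 89.258 + 115.348 + 141.582 + 78.350 = 424.537 mg/L

424.537 mg/L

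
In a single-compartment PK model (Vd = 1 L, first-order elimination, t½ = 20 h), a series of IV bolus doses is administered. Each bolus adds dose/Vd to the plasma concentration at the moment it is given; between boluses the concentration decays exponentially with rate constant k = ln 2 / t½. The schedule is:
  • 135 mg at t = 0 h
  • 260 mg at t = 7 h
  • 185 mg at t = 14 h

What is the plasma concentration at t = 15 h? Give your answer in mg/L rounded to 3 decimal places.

456.013 mg/L

k = ln 2 / 20 = 0.03466 per h
Dose 1 (135 mg at t=0 h): 135·exp(−0.03466·15) = 80.271 mg/L
Dose 2 (260 mg at t=7 h): 260·exp(−0.03466·8) = 197.043 mg/L
Dose 3 (185 mg at t=14 h): 185·exp(−0.03466·1) = 178.698 mg/L
C(15) = 80.271 + 197.043 + 178.698 = 456.013 mg/L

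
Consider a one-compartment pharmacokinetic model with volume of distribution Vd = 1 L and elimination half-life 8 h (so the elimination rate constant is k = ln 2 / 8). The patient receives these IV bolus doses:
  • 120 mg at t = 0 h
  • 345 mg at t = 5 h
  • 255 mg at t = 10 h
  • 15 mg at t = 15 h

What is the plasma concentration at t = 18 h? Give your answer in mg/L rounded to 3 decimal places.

276.146 mg/L

k = ln 2 / 8 = 0.08664 per h
Dose 1 (120 mg at t=0 h): 120·exp(−0.08664·18) = 25.227 mg/L
Dose 2 (345 mg at t=5 h): 345·exp(−0.08664·13) = 111.852 mg/L
Dose 3 (255 mg at t=10 h): 255·exp(−0.08664·8) = 127.500 mg/L
Dose 4 (15 mg at t=15 h): 15·exp(−0.08664·3) = 11.567 mg/L
C(18) = 25.227 + 111.852 + 127.500 + 11.567 = 276.146 mg/L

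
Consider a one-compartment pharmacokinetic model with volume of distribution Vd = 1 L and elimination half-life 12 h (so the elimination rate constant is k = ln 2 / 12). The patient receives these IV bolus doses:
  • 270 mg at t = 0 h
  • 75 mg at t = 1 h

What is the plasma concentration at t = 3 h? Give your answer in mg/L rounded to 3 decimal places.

k = ln 2 / 12 = 0.05776 per h
Dose 1 (270 mg at t=0 h): 270·exp(−0.05776·3) = 227.042 mg/L
Dose 2 (75 mg at t=1 h): 75·exp(−0.05776·2) = 66.817 mg/L
C(3) = 227.042 + 66.817 = 293.859 mg/L

293.859 mg/L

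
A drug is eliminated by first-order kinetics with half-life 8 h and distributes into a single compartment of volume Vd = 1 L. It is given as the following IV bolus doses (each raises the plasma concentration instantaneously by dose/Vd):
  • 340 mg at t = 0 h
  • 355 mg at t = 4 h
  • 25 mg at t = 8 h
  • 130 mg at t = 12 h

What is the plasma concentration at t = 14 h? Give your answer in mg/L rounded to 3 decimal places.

k = ln 2 / 8 = 0.08664 per h
Dose 1 (340 mg at t=0 h): 340·exp(−0.08664·14) = 101.083 mg/L
Dose 2 (355 mg at t=4 h): 355·exp(−0.08664·10) = 149.259 mg/L
Dose 3 (25 mg at t=8 h): 25·exp(−0.08664·6) = 14.865 mg/L
Dose 4 (130 mg at t=12 h): 130·exp(−0.08664·2) = 109.317 mg/L
C(14) = 101.083 + 149.259 + 14.865 + 109.317 = 374.523 mg/L

374.523 mg/L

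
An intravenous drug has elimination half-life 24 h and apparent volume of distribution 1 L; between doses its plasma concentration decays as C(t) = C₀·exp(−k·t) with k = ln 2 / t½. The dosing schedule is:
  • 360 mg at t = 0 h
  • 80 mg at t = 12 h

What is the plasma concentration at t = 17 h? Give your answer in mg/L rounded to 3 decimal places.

289.573 mg/L

k = ln 2 / 24 = 0.02888 per h
Dose 1 (360 mg at t=0 h): 360·exp(−0.02888·17) = 220.330 mg/L
Dose 2 (80 mg at t=12 h): 80·exp(−0.02888·5) = 69.243 mg/L
C(17) = 220.330 + 69.243 = 289.573 mg/L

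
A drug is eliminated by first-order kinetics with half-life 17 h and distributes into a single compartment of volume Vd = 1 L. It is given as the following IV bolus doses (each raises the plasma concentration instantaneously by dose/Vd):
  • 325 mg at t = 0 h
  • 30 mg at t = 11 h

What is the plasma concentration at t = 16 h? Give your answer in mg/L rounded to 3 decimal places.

k = ln 2 / 17 = 0.04077 per h
Dose 1 (325 mg at t=0 h): 325·exp(−0.04077·16) = 169.263 mg/L
Dose 2 (30 mg at t=11 h): 30·exp(−0.04077·5) = 24.467 mg/L
C(16) = 169.263 + 24.467 = 193.730 mg/L

193.730 mg/L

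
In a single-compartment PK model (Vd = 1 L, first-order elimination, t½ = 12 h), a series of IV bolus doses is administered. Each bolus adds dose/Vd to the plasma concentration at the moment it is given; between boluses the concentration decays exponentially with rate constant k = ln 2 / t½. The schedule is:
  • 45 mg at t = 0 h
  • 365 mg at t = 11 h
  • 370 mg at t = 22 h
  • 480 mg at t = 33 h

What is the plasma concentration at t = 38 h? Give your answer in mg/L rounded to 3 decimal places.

k = ln 2 / 12 = 0.05776 per h
Dose 1 (45 mg at t=0 h): 45·exp(−0.05776·38) = 5.011 mg/L
Dose 2 (365 mg at t=11 h): 365·exp(−0.05776·27) = 76.732 mg/L
Dose 3 (370 mg at t=22 h): 370·exp(−0.05776·16) = 146.835 mg/L
Dose 4 (480 mg at t=33 h): 480·exp(−0.05776·5) = 359.594 mg/L
C(38) = 5.011 + 76.732 + 146.835 + 359.594 = 588.171 mg/L

588.171 mg/L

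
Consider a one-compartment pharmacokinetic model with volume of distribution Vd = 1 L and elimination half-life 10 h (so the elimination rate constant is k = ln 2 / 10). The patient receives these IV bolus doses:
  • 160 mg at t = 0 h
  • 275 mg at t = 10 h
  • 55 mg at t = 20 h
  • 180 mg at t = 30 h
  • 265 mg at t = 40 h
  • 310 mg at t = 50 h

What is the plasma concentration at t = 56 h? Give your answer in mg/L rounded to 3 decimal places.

k = ln 2 / 10 = 0.06931 per h
Dose 1 (160 mg at t=0 h): 160·exp(−0.06931·56) = 3.299 mg/L
Dose 2 (275 mg at t=10 h): 275·exp(−0.06931·46) = 11.340 mg/L
Dose 3 (55 mg at t=20 h): 55·exp(−0.06931·36) = 4.536 mg/L
Dose 4 (180 mg at t=30 h): 180·exp(−0.06931·26) = 29.689 mg/L
Dose 5 (265 mg at t=40 h): 265·exp(−0.06931·16) = 87.417 mg/L
Dose 6 (310 mg at t=50 h): 310·exp(−0.06931·6) = 204.524 mg/L
C(56) = 3.299 + 11.340 + 4.536 + 29.689 + 87.417 + 204.524 = 340.804 mg/L

340.804 mg/L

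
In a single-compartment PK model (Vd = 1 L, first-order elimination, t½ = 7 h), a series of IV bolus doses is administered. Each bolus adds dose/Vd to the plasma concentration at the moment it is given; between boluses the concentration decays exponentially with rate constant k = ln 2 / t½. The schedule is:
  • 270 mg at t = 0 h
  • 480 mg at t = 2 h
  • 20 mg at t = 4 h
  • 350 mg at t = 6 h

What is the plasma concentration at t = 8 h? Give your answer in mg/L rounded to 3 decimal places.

687.831 mg/L

k = ln 2 / 7 = 0.09902 per h
Dose 1 (270 mg at t=0 h): 270·exp(−0.09902·8) = 122.273 mg/L
Dose 2 (480 mg at t=2 h): 480·exp(−0.09902·6) = 264.981 mg/L
Dose 3 (20 mg at t=4 h): 20·exp(−0.09902·4) = 13.459 mg/L
Dose 4 (350 mg at t=6 h): 350·exp(−0.09902·2) = 287.117 mg/L
C(8) = 122.273 + 264.981 + 13.459 + 287.117 = 687.831 mg/L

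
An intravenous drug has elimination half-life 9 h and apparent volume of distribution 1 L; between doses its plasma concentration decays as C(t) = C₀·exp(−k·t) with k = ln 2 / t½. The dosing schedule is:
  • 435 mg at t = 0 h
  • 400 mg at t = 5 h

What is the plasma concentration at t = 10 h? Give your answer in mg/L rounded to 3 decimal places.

473.536 mg/L

k = ln 2 / 9 = 0.07702 per h
Dose 1 (435 mg at t=0 h): 435·exp(−0.07702·10) = 201.378 mg/L
Dose 2 (400 mg at t=5 h): 400·exp(−0.07702·5) = 272.158 mg/L
C(10) = 201.378 + 272.158 = 473.536 mg/L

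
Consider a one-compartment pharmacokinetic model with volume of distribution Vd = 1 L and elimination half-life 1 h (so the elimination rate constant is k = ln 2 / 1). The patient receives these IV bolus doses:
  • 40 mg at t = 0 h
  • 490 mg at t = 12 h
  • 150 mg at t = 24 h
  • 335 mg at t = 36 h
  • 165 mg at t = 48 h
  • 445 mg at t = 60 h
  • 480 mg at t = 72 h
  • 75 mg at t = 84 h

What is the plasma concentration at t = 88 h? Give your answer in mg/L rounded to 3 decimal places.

k = ln 2 / 1 = 0.69315 per h
Dose 1 (40 mg at t=0 h): 40·exp(−0.69315·88) = 0.000 mg/L
Dose 2 (490 mg at t=12 h): 490·exp(−0.69315·76) = 0.000 mg/L
Dose 3 (150 mg at t=24 h): 150·exp(−0.69315·64) = 0.000 mg/L
Dose 4 (335 mg at t=36 h): 335·exp(−0.69315·52) = 0.000 mg/L
Dose 5 (165 mg at t=48 h): 165·exp(−0.69315·40) = 0.000 mg/L
Dose 6 (445 mg at t=60 h): 445·exp(−0.69315·28) = 0.000 mg/L
Dose 7 (480 mg at t=72 h): 480·exp(−0.69315·16) = 0.007 mg/L
Dose 8 (75 mg at t=84 h): 75·exp(−0.69315·4) = 4.688 mg/L
C(88) = 0.000 + 0.000 + 0.000 + 0.000 + 0.000 + 0.000 + 0.007 + 4.688 = 4.695 mg/L

4.695 mg/L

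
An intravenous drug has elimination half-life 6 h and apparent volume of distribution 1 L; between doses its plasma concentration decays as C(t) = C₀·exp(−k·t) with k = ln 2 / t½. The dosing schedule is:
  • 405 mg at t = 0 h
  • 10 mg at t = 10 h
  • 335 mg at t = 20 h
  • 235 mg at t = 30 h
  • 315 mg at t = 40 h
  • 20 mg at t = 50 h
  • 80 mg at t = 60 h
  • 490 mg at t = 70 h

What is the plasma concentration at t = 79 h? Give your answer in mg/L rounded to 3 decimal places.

187.565 mg/L

k = ln 2 / 6 = 0.11552 per h
Dose 1 (405 mg at t=0 h): 405·exp(−0.11552·79) = 0.044 mg/L
Dose 2 (10 mg at t=10 h): 10·exp(−0.11552·69) = 0.003 mg/L
Dose 3 (335 mg at t=20 h): 335·exp(−0.11552·59) = 0.367 mg/L
Dose 4 (235 mg at t=30 h): 235·exp(−0.11552·49) = 0.818 mg/L
Dose 5 (315 mg at t=40 h): 315·exp(−0.11552·39) = 3.480 mg/L
Dose 6 (20 mg at t=50 h): 20·exp(−0.11552·29) = 0.702 mg/L
Dose 7 (80 mg at t=60 h): 80·exp(−0.11552·19) = 8.909 mg/L
Dose 8 (490 mg at t=70 h): 490·exp(−0.11552·9) = 173.241 mg/L
C(79) = 0.044 + 0.003 + 0.367 + 0.818 + 3.480 + 0.702 + 8.909 + 173.241 = 187.565 mg/L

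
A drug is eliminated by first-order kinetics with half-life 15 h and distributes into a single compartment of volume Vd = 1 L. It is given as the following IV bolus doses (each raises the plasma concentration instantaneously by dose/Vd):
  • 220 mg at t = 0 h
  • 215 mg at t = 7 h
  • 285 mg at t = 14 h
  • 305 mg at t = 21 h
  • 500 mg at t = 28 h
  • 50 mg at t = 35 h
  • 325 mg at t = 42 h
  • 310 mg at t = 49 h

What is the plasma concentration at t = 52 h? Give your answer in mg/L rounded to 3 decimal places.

k = ln 2 / 15 = 0.04621 per h
Dose 1 (220 mg at t=0 h): 220·exp(−0.04621·52) = 19.900 mg/L
Dose 2 (215 mg at t=7 h): 215·exp(−0.04621·45) = 26.875 mg/L
Dose 3 (285 mg at t=14 h): 285·exp(−0.04621·38) = 49.231 mg/L
Dose 4 (305 mg at t=21 h): 305·exp(−0.04621·31) = 72.807 mg/L
Dose 5 (500 mg at t=28 h): 500·exp(−0.04621·24) = 164.938 mg/L
Dose 6 (50 mg at t=35 h): 50·exp(−0.04621·17) = 22.793 mg/L
Dose 7 (325 mg at t=42 h): 325·exp(−0.04621·10) = 204.737 mg/L
Dose 8 (310 mg at t=49 h): 310·exp(−0.04621·3) = 269.871 mg/L
C(52) = 19.900 + 26.875 + 49.231 + 72.807 + 164.938 + 22.793 + 204.737 + 269.871 = 831.152 mg/L

831.152 mg/L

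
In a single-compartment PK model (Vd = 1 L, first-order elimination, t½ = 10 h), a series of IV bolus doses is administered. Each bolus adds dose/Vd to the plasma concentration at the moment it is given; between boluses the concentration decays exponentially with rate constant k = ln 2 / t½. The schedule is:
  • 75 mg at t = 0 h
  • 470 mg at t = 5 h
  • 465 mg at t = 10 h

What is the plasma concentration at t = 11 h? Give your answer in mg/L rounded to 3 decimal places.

778.933 mg/L

k = ln 2 / 10 = 0.06931 per h
Dose 1 (75 mg at t=0 h): 75·exp(−0.06931·11) = 34.989 mg/L
Dose 2 (470 mg at t=5 h): 470·exp(−0.06931·6) = 310.084 mg/L
Dose 3 (465 mg at t=10 h): 465·exp(−0.06931·1) = 433.860 mg/L
C(11) = 34.989 + 310.084 + 433.860 = 778.933 mg/L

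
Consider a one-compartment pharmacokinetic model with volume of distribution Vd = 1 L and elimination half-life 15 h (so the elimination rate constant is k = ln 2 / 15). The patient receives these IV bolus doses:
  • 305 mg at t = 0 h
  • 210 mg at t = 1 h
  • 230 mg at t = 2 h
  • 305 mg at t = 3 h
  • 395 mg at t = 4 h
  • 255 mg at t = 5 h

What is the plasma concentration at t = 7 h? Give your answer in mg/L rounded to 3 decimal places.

1392.294 mg/L

k = ln 2 / 15 = 0.04621 per h
Dose 1 (305 mg at t=0 h): 305·exp(−0.04621·7) = 220.709 mg/L
Dose 2 (210 mg at t=1 h): 210·exp(−0.04621·6) = 159.150 mg/L
Dose 3 (230 mg at t=2 h): 230·exp(−0.04621·5) = 182.551 mg/L
Dose 4 (305 mg at t=3 h): 305·exp(−0.04621·4) = 253.528 mg/L
Dose 5 (395 mg at t=4 h): 395·exp(−0.04621·3) = 343.867 mg/L
Dose 6 (255 mg at t=5 h): 255·exp(−0.04621·2) = 232.489 mg/L
C(7) = 220.709 + 159.150 + 182.551 + 253.528 + 343.867 + 232.489 = 1392.294 mg/L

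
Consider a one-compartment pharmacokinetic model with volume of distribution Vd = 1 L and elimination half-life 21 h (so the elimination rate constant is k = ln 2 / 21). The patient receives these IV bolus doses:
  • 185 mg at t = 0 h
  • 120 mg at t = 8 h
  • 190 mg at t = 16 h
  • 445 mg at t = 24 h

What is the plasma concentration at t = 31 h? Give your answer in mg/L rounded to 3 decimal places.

k = ln 2 / 21 = 0.03301 per h
Dose 1 (185 mg at t=0 h): 185·exp(−0.03301·31) = 66.496 mg/L
Dose 2 (120 mg at t=8 h): 120·exp(−0.03301·23) = 56.167 mg/L
Dose 3 (190 mg at t=16 h): 190·exp(−0.03301·15) = 115.806 mg/L
Dose 4 (445 mg at t=24 h): 445·exp(−0.03301·7) = 353.197 mg/L
C(31) = 66.496 + 56.167 + 115.806 + 353.197 = 591.666 mg/L

591.666 mg/L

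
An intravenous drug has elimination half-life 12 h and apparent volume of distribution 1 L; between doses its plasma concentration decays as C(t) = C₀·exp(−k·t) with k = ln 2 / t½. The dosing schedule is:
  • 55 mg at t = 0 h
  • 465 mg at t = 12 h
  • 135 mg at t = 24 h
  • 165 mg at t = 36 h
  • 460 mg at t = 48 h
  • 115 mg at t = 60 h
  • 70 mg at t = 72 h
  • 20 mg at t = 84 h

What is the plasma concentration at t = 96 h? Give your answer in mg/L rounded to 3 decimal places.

k = ln 2 / 12 = 0.05776 per h
Dose 1 (55 mg at t=0 h): 55·exp(−0.05776·96) = 0.215 mg/L
Dose 2 (465 mg at t=12 h): 465·exp(−0.05776·84) = 3.633 mg/L
Dose 3 (135 mg at t=24 h): 135·exp(−0.05776·72) = 2.109 mg/L
Dose 4 (165 mg at t=36 h): 165·exp(−0.05776·60) = 5.156 mg/L
Dose 5 (460 mg at t=48 h): 460·exp(−0.05776·48) = 28.750 mg/L
Dose 6 (115 mg at t=60 h): 115·exp(−0.05776·36) = 14.375 mg/L
Dose 7 (70 mg at t=72 h): 70·exp(−0.05776·24) = 17.500 mg/L
Dose 8 (20 mg at t=84 h): 20·exp(−0.05776·12) = 10.000 mg/L
C(96) = 0.215 + 3.633 + 2.109 + 5.156 + 28.750 + 14.375 + 17.500 + 10.000 = 81.738 mg/L

81.738 mg/L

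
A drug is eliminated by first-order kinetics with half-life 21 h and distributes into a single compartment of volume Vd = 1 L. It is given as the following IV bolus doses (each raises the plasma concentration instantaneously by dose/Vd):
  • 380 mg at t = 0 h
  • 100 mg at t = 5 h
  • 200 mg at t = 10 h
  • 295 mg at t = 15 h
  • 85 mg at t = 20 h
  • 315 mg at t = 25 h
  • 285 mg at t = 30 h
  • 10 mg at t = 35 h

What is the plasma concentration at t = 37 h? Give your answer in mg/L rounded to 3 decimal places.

867.611 mg/L

k = ln 2 / 21 = 0.03301 per h
Dose 1 (380 mg at t=0 h): 380·exp(−0.03301·37) = 112.046 mg/L
Dose 2 (100 mg at t=5 h): 100·exp(−0.03301·32) = 34.777 mg/L
Dose 3 (200 mg at t=10 h): 200·exp(−0.03301·27) = 82.034 mg/L
Dose 4 (295 mg at t=15 h): 295·exp(−0.03301·22) = 142.711 mg/L
Dose 5 (85 mg at t=20 h): 85·exp(−0.03301·17) = 48.498 mg/L
Dose 6 (315 mg at t=25 h): 315·exp(−0.03301·12) = 211.979 mg/L
Dose 7 (285 mg at t=30 h): 285·exp(−0.03301·7) = 226.205 mg/L
Dose 8 (10 mg at t=35 h): 10·exp(−0.03301·2) = 9.361 mg/L
C(37) = 112.046 + 34.777 + 82.034 + 142.711 + 48.498 + 211.979 + 226.205 + 9.361 = 867.611 mg/L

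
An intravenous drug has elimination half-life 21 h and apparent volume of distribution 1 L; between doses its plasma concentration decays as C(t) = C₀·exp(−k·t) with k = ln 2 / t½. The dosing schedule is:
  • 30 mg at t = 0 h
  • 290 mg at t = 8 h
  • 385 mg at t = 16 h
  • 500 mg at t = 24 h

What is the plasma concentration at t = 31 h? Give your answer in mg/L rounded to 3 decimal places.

778.031 mg/L

k = ln 2 / 21 = 0.03301 per h
Dose 1 (30 mg at t=0 h): 30·exp(−0.03301·31) = 10.783 mg/L
Dose 2 (290 mg at t=8 h): 290·exp(−0.03301·23) = 135.737 mg/L
Dose 3 (385 mg at t=16 h): 385·exp(−0.03301·15) = 234.660 mg/L
Dose 4 (500 mg at t=24 h): 500·exp(−0.03301·7) = 396.850 mg/L
C(31) = 10.783 + 135.737 + 234.660 + 396.850 = 778.031 mg/L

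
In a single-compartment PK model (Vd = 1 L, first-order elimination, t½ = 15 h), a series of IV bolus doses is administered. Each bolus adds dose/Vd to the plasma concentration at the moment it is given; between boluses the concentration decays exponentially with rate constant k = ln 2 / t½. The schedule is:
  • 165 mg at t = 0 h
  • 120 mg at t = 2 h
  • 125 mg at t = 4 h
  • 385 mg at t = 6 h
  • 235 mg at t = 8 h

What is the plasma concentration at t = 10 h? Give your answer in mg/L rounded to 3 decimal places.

k = ln 2 / 15 = 0.04621 per h
Dose 1 (165 mg at t=0 h): 165·exp(−0.04621·10) = 103.943 mg/L
Dose 2 (120 mg at t=2 h): 120·exp(−0.04621·8) = 82.915 mg/L
Dose 3 (125 mg at t=4 h): 125·exp(−0.04621·6) = 94.732 mg/L
Dose 4 (385 mg at t=6 h): 385·exp(−0.04621·4) = 320.027 mg/L
Dose 5 (235 mg at t=8 h): 235·exp(−0.04621·2) = 214.255 mg/L
C(10) = 103.943 + 82.915 + 94.732 + 320.027 + 214.255 = 815.872 mg/L

815.872 mg/L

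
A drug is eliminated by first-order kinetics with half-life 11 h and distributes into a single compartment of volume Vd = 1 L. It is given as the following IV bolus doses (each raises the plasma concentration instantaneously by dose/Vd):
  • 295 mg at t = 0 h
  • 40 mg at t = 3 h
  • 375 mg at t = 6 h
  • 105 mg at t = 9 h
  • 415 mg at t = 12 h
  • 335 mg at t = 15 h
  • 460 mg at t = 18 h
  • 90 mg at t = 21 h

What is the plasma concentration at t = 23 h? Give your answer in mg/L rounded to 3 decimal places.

1077.395 mg/L

k = ln 2 / 11 = 0.06301 per h
Dose 1 (295 mg at t=0 h): 295·exp(−0.06301·23) = 69.246 mg/L
Dose 2 (40 mg at t=3 h): 40·exp(−0.06301·20) = 11.343 mg/L
Dose 3 (375 mg at t=6 h): 375·exp(−0.06301·17) = 128.470 mg/L
Dose 4 (105 mg at t=9 h): 105·exp(−0.06301·14) = 43.457 mg/L
Dose 5 (415 mg at t=12 h): 415·exp(−0.06301·11) = 207.500 mg/L
Dose 6 (335 mg at t=15 h): 335·exp(−0.06301·8) = 202.355 mg/L
Dose 7 (460 mg at t=18 h): 460·exp(−0.06301·5) = 335.680 mg/L
Dose 8 (90 mg at t=21 h): 90·exp(−0.06301·2) = 79.343 mg/L
C(23) = 69.246 + 11.343 + 128.470 + 43.457 + 207.500 + 202.355 + 335.680 + 79.343 = 1077.395 mg/L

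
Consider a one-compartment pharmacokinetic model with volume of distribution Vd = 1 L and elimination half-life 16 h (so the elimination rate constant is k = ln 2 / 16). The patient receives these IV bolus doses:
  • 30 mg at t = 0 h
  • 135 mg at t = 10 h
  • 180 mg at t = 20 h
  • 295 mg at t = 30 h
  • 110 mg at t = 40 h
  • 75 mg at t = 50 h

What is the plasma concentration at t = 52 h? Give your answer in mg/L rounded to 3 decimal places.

k = ln 2 / 16 = 0.04332 per h
Dose 1 (30 mg at t=0 h): 30·exp(−0.04332·52) = 3.153 mg/L
Dose 2 (135 mg at t=10 h): 135·exp(−0.04332·42) = 21.884 mg/L
Dose 3 (180 mg at t=20 h): 180·exp(−0.04332·32) = 45.000 mg/L
Dose 4 (295 mg at t=30 h): 295·exp(−0.04332·22) = 113.738 mg/L
Dose 5 (110 mg at t=40 h): 110·exp(−0.04332·12) = 65.406 mg/L
Dose 6 (75 mg at t=50 h): 75·exp(−0.04332·2) = 68.775 mg/L
C(52) = 3.153 + 21.884 + 45.000 + 113.738 + 65.406 + 68.775 = 317.957 mg/L

317.957 mg/L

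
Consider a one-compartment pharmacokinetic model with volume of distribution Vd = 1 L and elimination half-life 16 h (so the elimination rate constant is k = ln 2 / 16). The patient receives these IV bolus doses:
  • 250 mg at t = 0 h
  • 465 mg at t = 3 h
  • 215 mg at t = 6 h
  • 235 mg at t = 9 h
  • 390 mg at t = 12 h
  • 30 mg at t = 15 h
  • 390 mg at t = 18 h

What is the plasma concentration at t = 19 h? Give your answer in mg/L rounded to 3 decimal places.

k = ln 2 / 16 = 0.04332 per h
Dose 1 (250 mg at t=0 h): 250·exp(−0.04332·19) = 109.766 mg/L
Dose 2 (465 mg at t=3 h): 465·exp(−0.04332·16) = 232.500 mg/L
Dose 3 (215 mg at t=6 h): 215·exp(−0.04332·13) = 122.420 mg/L
Dose 4 (235 mg at t=9 h): 235·exp(−0.04332·10) = 152.379 mg/L
Dose 5 (390 mg at t=12 h): 390·exp(−0.04332·7) = 287.981 mg/L
Dose 6 (30 mg at t=15 h): 30·exp(−0.04332·4) = 25.227 mg/L
Dose 7 (390 mg at t=18 h): 390·exp(−0.04332·1) = 373.465 mg/L
C(19) = 109.766 + 232.500 + 122.420 + 152.379 + 287.981 + 25.227 + 373.465 = 1303.737 mg/L

1303.737 mg/L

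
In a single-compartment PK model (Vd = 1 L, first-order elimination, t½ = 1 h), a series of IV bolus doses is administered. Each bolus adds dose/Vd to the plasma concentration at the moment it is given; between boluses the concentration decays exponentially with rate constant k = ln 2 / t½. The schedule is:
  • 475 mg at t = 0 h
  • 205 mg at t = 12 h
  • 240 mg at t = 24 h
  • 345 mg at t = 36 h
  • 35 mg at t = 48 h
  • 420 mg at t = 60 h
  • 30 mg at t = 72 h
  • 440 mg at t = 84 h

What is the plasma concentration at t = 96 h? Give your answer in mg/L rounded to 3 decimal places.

k = ln 2 / 1 = 0.69315 per h
Dose 1 (475 mg at t=0 h): 475·exp(−0.69315·96) = 0.000 mg/L
Dose 2 (205 mg at t=12 h): 205·exp(−0.69315·84) = 0.000 mg/L
Dose 3 (240 mg at t=24 h): 240·exp(−0.69315·72) = 0.000 mg/L
Dose 4 (345 mg at t=36 h): 345·exp(−0.69315·60) = 0.000 mg/L
Dose 5 (35 mg at t=48 h): 35·exp(−0.69315·48) = 0.000 mg/L
Dose 6 (420 mg at t=60 h): 420·exp(−0.69315·36) = 0.000 mg/L
Dose 7 (30 mg at t=72 h): 30·exp(−0.69315·24) = 0.000 mg/L
Dose 8 (440 mg at t=84 h): 440·exp(−0.69315·12) = 0.107 mg/L
C(96) = 0.000 + 0.000 + 0.000 + 0.000 + 0.000 + 0.000 + 0.000 + 0.107 = 0.107 mg/L

0.107 mg/L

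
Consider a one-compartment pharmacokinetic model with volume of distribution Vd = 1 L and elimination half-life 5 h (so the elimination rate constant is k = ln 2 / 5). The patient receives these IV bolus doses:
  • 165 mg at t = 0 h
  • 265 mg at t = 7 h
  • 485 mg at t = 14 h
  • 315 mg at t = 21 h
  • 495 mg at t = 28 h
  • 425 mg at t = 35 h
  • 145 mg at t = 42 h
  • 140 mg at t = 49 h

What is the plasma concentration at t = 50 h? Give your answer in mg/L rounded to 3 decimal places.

256.077 mg/L

k = ln 2 / 5 = 0.13863 per h
Dose 1 (165 mg at t=0 h): 165·exp(−0.13863·50) = 0.161 mg/L
Dose 2 (265 mg at t=7 h): 265·exp(−0.13863·43) = 0.683 mg/L
Dose 3 (485 mg at t=14 h): 485·exp(−0.13863·36) = 3.299 mg/L
Dose 4 (315 mg at t=21 h): 315·exp(−0.13863·29) = 5.654 mg/L
Dose 5 (495 mg at t=28 h): 495·exp(−0.13863·22) = 23.446 mg/L
Dose 6 (425 mg at t=35 h): 425·exp(−0.13863·15) = 53.125 mg/L
Dose 7 (145 mg at t=42 h): 145·exp(−0.13863·8) = 47.832 mg/L
Dose 8 (140 mg at t=49 h): 140·exp(−0.13863·1) = 121.877 mg/L
C(50) = 0.161 + 0.683 + 3.299 + 5.654 + 23.446 + 53.125 + 47.832 + 121.877 = 256.077 mg/L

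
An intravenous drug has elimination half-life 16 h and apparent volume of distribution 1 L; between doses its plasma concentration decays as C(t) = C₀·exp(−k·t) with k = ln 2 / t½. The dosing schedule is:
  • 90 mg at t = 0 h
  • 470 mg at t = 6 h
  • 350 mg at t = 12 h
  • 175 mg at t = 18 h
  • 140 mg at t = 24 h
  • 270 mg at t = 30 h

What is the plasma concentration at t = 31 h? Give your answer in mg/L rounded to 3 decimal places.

k = ln 2 / 16 = 0.04332 per h
Dose 1 (90 mg at t=0 h): 90·exp(−0.04332·31) = 23.496 mg/L
Dose 2 (470 mg at t=6 h): 470·exp(−0.04332·25) = 159.125 mg/L
Dose 3 (350 mg at t=12 h): 350·exp(−0.04332·19) = 153.672 mg/L
Dose 4 (175 mg at t=18 h): 175·exp(−0.04332·13) = 99.644 mg/L
Dose 5 (140 mg at t=24 h): 140·exp(−0.04332·7) = 103.378 mg/L
Dose 6 (270 mg at t=30 h): 270·exp(−0.04332·1) = 258.553 mg/L
C(31) = 23.496 + 159.125 + 153.672 + 99.644 + 103.378 + 258.553 = 797.868 mg/L

797.868 mg/L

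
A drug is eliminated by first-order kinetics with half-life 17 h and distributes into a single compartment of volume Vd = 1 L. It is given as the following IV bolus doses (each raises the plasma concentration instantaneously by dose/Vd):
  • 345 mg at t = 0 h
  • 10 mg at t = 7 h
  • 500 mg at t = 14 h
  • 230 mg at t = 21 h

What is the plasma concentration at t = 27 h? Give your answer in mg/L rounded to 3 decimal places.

k = ln 2 / 17 = 0.04077 per h
Dose 1 (345 mg at t=0 h): 345·exp(−0.04077·27) = 114.739 mg/L
Dose 2 (10 mg at t=7 h): 10·exp(−0.04077·20) = 4.424 mg/L
Dose 3 (500 mg at t=14 h): 500·exp(−0.04077·13) = 294.287 mg/L
Dose 4 (230 mg at t=21 h): 230·exp(−0.04077·6) = 180.087 mg/L
C(27) = 114.739 + 4.424 + 294.287 + 180.087 = 593.537 mg/L

593.537 mg/L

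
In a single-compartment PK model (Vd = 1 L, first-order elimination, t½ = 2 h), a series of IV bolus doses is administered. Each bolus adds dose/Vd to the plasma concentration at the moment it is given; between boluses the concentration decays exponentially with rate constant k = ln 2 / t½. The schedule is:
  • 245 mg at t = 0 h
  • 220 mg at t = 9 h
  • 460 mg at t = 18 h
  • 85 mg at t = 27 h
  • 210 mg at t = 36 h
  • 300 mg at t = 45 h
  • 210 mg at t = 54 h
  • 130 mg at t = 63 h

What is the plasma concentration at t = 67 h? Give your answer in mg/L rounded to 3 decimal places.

34.971 mg/L

k = ln 2 / 2 = 0.34657 per h
Dose 1 (245 mg at t=0 h): 245·exp(−0.34657·67) = 0.000 mg/L
Dose 2 (220 mg at t=9 h): 220·exp(−0.34657·58) = 0.000 mg/L
Dose 3 (460 mg at t=18 h): 460·exp(−0.34657·49) = 0.000 mg/L
Dose 4 (85 mg at t=27 h): 85·exp(−0.34657·40) = 0.000 mg/L
Dose 5 (210 mg at t=36 h): 210·exp(−0.34657·31) = 0.005 mg/L
Dose 6 (300 mg at t=45 h): 300·exp(−0.34657·22) = 0.146 mg/L
Dose 7 (210 mg at t=54 h): 210·exp(−0.34657·13) = 2.320 mg/L
Dose 8 (130 mg at t=63 h): 130·exp(−0.34657·4) = 32.500 mg/L
C(67) = 0.000 + 0.000 + 0.000 + 0.000 + 0.005 + 0.146 + 2.320 + 32.500 = 34.971 mg/L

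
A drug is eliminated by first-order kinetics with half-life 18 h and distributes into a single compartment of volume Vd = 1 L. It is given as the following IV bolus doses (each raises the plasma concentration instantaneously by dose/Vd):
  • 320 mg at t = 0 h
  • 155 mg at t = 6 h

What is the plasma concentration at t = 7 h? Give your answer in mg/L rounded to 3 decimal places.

393.534 mg/L

k = ln 2 / 18 = 0.03851 per h
Dose 1 (320 mg at t=0 h): 320·exp(−0.03851·7) = 244.390 mg/L
Dose 2 (155 mg at t=6 h): 155·exp(−0.03851·1) = 149.145 mg/L
C(7) = 244.390 + 149.145 = 393.534 mg/L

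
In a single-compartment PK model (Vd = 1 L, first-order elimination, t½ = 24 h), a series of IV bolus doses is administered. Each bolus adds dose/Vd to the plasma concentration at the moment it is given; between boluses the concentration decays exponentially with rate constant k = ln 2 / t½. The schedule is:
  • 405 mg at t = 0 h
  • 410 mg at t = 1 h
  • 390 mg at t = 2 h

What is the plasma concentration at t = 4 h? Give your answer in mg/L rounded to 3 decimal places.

1104.897 mg/L

k = ln 2 / 24 = 0.02888 per h
Dose 1 (405 mg at t=0 h): 405·exp(−0.02888·4) = 360.814 mg/L
Dose 2 (410 mg at t=1 h): 410·exp(−0.02888·3) = 375.972 mg/L
Dose 3 (390 mg at t=2 h): 390·exp(−0.02888·2) = 368.111 mg/L
C(4) = 360.814 + 375.972 + 368.111 = 1104.897 mg/L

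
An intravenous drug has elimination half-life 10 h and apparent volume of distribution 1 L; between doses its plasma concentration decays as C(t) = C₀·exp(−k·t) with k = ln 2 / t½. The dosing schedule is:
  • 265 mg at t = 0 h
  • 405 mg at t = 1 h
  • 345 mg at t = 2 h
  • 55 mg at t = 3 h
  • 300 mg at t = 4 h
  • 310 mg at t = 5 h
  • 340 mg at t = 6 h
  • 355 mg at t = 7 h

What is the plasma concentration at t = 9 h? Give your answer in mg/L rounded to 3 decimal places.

k = ln 2 / 10 = 0.06931 per h
Dose 1 (265 mg at t=0 h): 265·exp(−0.06931·9) = 142.010 mg/L
Dose 2 (405 mg at t=1 h): 405·exp(−0.06931·8) = 232.611 mg/L
Dose 3 (345 mg at t=2 h): 345·exp(−0.06931·7) = 212.372 mg/L
Dose 4 (55 mg at t=3 h): 55·exp(−0.06931·6) = 36.286 mg/L
Dose 5 (300 mg at t=4 h): 300·exp(−0.06931·5) = 212.132 mg/L
Dose 6 (310 mg at t=5 h): 310·exp(−0.06931·4) = 234.936 mg/L
Dose 7 (340 mg at t=6 h): 340·exp(−0.06931·3) = 276.166 mg/L
Dose 8 (355 mg at t=7 h): 355·exp(−0.06931·2) = 309.045 mg/L
C(9) = 142.010 + 232.611 + 212.372 + 36.286 + 212.132 + 234.936 + 276.166 + 309.045 = 1655.560 mg/L

1655.560 mg/L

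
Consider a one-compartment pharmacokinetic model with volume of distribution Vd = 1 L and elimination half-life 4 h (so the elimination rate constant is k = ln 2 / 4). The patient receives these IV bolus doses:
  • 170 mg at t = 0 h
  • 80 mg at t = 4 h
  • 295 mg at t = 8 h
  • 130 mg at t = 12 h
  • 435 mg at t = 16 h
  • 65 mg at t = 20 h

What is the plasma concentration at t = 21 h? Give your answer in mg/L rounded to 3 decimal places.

k = ln 2 / 4 = 0.17329 per h
Dose 1 (170 mg at t=0 h): 170·exp(−0.17329·21) = 4.467 mg/L
Dose 2 (80 mg at t=4 h): 80·exp(−0.17329·17) = 4.204 mg/L
Dose 3 (295 mg at t=8 h): 295·exp(−0.17329·13) = 31.008 mg/L
Dose 4 (130 mg at t=12 h): 130·exp(−0.17329·9) = 27.329 mg/L
Dose 5 (435 mg at t=16 h): 435·exp(−0.17329·5) = 182.895 mg/L
Dose 6 (65 mg at t=20 h): 65·exp(−0.17329·1) = 54.658 mg/L
C(21) = 4.467 + 4.204 + 31.008 + 27.329 + 182.895 + 54.658 = 304.562 mg/L

304.562 mg/L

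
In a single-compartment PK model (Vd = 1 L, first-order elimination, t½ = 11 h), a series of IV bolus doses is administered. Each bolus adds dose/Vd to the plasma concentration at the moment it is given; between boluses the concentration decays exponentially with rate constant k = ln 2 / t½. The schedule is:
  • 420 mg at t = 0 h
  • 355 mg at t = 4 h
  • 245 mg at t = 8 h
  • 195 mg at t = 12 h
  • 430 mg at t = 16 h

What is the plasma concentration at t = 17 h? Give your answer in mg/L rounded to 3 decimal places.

k = ln 2 / 11 = 0.06301 per h
Dose 1 (420 mg at t=0 h): 420·exp(−0.06301·17) = 143.887 mg/L
Dose 2 (355 mg at t=4 h): 355·exp(−0.06301·13) = 156.482 mg/L
Dose 3 (245 mg at t=8 h): 245·exp(−0.06301·9) = 138.953 mg/L
Dose 4 (195 mg at t=12 h): 195·exp(−0.06301·5) = 142.299 mg/L
Dose 5 (430 mg at t=16 h): 430·exp(−0.06301·1) = 403.740 mg/L
C(17) = 143.887 + 156.482 + 138.953 + 142.299 + 403.740 = 985.362 mg/L

985.362 mg/L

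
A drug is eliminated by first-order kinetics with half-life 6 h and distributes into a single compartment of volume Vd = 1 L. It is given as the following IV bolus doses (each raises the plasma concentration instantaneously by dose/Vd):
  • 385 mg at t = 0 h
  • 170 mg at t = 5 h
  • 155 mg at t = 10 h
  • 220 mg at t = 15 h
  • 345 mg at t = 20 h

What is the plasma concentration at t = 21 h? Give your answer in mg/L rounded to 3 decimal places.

k = ln 2 / 6 = 0.11552 per h
Dose 1 (385 mg at t=0 h): 385·exp(−0.11552·21) = 34.030 mg/L
Dose 2 (170 mg at t=5 h): 170·exp(−0.11552·16) = 26.773 mg/L
Dose 3 (155 mg at t=10 h): 155·exp(−0.11552·11) = 43.495 mg/L
Dose 4 (220 mg at t=15 h): 220·exp(−0.11552·6) = 110.000 mg/L
Dose 5 (345 mg at t=20 h): 345·exp(−0.11552·1) = 307.360 mg/L
C(21) = 34.030 + 26.773 + 43.495 + 110.000 + 307.360 = 521.658 mg/L

521.658 mg/L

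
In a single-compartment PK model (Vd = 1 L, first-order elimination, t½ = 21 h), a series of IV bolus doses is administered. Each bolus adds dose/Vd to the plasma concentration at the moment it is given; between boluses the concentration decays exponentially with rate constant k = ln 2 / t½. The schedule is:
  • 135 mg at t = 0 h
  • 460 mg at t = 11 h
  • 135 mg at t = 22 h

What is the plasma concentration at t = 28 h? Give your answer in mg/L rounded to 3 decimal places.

426.782 mg/L

k = ln 2 / 21 = 0.03301 per h
Dose 1 (135 mg at t=0 h): 135·exp(−0.03301·28) = 53.575 mg/L
Dose 2 (460 mg at t=11 h): 460·exp(−0.03301·17) = 262.462 mg/L
Dose 3 (135 mg at t=22 h): 135·exp(−0.03301·6) = 110.745 mg/L
C(28) = 53.575 + 262.462 + 110.745 = 426.782 mg/L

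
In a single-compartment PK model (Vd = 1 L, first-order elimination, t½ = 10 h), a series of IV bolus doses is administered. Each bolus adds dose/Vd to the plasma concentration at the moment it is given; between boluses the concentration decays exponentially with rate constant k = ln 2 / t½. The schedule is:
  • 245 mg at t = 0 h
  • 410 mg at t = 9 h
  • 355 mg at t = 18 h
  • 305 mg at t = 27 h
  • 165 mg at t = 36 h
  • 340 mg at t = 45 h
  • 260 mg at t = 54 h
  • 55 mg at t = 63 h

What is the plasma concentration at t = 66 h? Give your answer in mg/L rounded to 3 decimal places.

301.365 mg/L

k = ln 2 / 10 = 0.06931 per h
Dose 1 (245 mg at t=0 h): 245·exp(−0.06931·66) = 2.526 mg/L
Dose 2 (410 mg at t=9 h): 410·exp(−0.06931·57) = 7.887 mg/L
Dose 3 (355 mg at t=18 h): 355·exp(−0.06931·48) = 12.743 mg/L
Dose 4 (305 mg at t=27 h): 305·exp(−0.06931·39) = 20.431 mg/L
Dose 5 (165 mg at t=36 h): 165·exp(−0.06931·30) = 20.625 mg/L
Dose 6 (340 mg at t=45 h): 340·exp(−0.06931·21) = 79.308 mg/L
Dose 7 (260 mg at t=54 h): 260·exp(−0.06931·12) = 113.172 mg/L
Dose 8 (55 mg at t=63 h): 55·exp(−0.06931·3) = 44.674 mg/L
C(66) = 2.526 + 7.887 + 12.743 + 20.431 + 20.625 + 79.308 + 113.172 + 44.674 = 301.365 mg/L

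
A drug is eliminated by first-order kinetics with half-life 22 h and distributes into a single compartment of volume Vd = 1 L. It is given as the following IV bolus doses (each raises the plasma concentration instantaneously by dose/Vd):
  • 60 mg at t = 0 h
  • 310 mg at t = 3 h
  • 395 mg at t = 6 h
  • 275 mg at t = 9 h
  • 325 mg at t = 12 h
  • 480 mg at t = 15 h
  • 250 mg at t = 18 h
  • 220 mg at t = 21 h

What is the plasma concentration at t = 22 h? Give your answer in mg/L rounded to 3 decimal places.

1677.281 mg/L

k = ln 2 / 22 = 0.03151 per h
Dose 1 (60 mg at t=0 h): 60·exp(−0.03151·22) = 30.000 mg/L
Dose 2 (310 mg at t=3 h): 310·exp(−0.03151·19) = 170.365 mg/L
Dose 3 (395 mg at t=6 h): 395·exp(−0.03151·16) = 238.598 mg/L
Dose 4 (275 mg at t=9 h): 275·exp(−0.03151·13) = 182.579 mg/L
Dose 5 (325 mg at t=12 h): 325·exp(−0.03151·10) = 237.166 mg/L
Dose 6 (480 mg at t=15 h): 480·exp(−0.03151·7) = 384.998 mg/L
Dose 7 (250 mg at t=18 h): 250·exp(−0.03151·4) = 220.398 mg/L
Dose 8 (220 mg at t=21 h): 220·exp(−0.03151·1) = 213.177 mg/L
C(22) = 30.000 + 170.365 + 238.598 + 182.579 + 237.166 + 384.998 + 220.398 + 213.177 = 1677.281 mg/L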